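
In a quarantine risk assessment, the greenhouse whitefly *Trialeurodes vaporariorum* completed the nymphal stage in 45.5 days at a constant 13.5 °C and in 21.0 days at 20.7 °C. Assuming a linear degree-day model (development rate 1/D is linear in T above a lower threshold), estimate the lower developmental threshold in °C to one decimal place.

7.3 °C

Linear rate model ⇒ the product D·(T − T_b) is constant across temperatures.
45.5·(13.5 − T_b) = 21.0·(20.7 − T_b)
T_b = (45.5·13.5 − 21.0·20.7) / (45.5 − 21.0) = 179.55 / 24.5 = 7.329 °C ≈ 7.3 °C.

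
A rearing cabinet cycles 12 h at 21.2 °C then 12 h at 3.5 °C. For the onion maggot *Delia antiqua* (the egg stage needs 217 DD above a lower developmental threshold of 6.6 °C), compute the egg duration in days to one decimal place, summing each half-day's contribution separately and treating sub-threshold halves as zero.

Day half: max(0, 21.2 − 6.6) × 0.5 = 14.6 × 0.5 = 7.30 DD.
Night half: max(0, 3.5 − 6.6) × 0.5 = 0.0 × 0.5 = 0.00 DD.
Per 24 h: 7.30 DD/day.
Duration = 217 / 7.30 = 29.726 ≈ 29.7 days.

29.7 days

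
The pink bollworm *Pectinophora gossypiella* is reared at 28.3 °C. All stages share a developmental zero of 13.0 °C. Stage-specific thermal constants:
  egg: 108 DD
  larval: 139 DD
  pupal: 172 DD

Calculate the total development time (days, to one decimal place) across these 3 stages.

27.4 days

Daily accumulation at 28.3 °C = 28.3 − 13.0 = 15.3 DD/day.
Total K = 108 + 139 + 172 = 419 DD.
Total duration = 419 / 15.3 = 27.386 ≈ 27.4 days.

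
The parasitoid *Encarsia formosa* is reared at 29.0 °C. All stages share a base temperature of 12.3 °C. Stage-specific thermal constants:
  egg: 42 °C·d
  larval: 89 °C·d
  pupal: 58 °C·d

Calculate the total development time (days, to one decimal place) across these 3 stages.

11.3 days

Daily accumulation at 29.0 °C = 29.0 − 12.3 = 16.7 DD/day.
Total K = 42 + 89 + 58 = 189 DD.
Total duration = 189 / 16.7 = 11.317 ≈ 11.3 days.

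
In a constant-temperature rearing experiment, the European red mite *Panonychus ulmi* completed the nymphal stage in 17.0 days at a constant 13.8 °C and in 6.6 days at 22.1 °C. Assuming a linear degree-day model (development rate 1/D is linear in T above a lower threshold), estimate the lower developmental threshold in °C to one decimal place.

Under the model K = D·(T − T_b), so D₁·(T₁ − T_b) = D₂·(T₂ − T_b).
17.0·(13.8 − T_b) = 6.6·(22.1 − T_b)
T_b = (17.0·13.8 − 6.6·22.1) / (17.0 − 6.6) = 88.74 / 10.4 = 8.533 °C ≈ 8.5 °C.

8.5 °C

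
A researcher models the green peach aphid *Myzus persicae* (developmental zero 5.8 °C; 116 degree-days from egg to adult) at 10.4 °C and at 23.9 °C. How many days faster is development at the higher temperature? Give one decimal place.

At 10.4 °C: 116 / (10.4 − 5.8) = 116 / 4.6 = 25.217 d.
At 23.9 °C: 116 / (23.9 − 5.8) = 116 / 18.1 = 6.409 d.
Difference = |25.217 − 6.409| = 18.809 ≈ 18.8 days.

18.8 days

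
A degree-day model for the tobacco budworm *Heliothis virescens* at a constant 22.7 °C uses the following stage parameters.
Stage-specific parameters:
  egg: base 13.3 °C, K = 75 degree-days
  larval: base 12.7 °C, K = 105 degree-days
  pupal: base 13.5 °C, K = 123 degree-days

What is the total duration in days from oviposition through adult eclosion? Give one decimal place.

31.8 days

egg: 75 / (22.7 − 13.3) = 75 / 9.4 = 7.979 d.
larval: 105 / (22.7 − 12.7) = 105 / 10.0 = 10.500 d.
pupal: 123 / (22.7 − 13.5) = 123 / 9.2 = 13.370 d.
Sum = 31.848 ≈ 31.8 days.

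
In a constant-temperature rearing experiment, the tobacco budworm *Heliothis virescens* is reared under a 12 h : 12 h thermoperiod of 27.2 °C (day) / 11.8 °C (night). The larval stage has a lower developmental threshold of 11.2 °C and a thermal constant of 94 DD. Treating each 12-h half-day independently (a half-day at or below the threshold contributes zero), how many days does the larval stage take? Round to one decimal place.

11.3 days

Day half: max(0, 27.2 − 11.2) × 0.5 = 16.0 × 0.5 = 8.00 DD.
Night half: max(0, 11.8 − 11.2) × 0.5 = 0.6 × 0.5 = 0.30 DD.
Per 24 h: 8.30 DD/day.
Duration = 94 / 8.30 = 11.325 ≈ 11.3 days.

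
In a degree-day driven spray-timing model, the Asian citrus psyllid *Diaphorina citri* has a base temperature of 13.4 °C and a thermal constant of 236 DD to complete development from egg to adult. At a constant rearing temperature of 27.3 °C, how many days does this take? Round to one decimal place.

Daily accumulation = 27.3 − 13.4 = 13.9 DD/day.
Duration = 236 / 13.9 = 16.978 ≈ 17.0 days.

17.0 days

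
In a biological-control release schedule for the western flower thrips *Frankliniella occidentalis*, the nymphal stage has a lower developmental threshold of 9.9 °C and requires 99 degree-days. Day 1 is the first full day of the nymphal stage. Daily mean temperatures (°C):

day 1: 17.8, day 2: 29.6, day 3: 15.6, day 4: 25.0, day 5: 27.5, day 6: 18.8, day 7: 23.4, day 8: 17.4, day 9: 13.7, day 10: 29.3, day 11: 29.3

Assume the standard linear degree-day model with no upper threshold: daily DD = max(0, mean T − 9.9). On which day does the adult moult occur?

Daily DD above 9.9 °C: 7.9, 19.7, 5.7, 15.1, 17.6, 8.9, 13.5, 7.5, 3.8, 19.4, 19.4.
Cumulative: 7.9, 27.6, 33.3, 48.4, 66.0, 74.9, 88.4, 95.9, 99.7, 119.1, 138.5.
The total first reaches 99 DD on day 9.

day 9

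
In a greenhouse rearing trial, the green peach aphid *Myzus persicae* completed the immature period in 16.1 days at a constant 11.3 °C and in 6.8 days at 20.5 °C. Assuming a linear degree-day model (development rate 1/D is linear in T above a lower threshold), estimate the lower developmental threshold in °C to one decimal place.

Under the model K = D·(T − T_b), so D₁·(T₁ − T_b) = D₂·(T₂ − T_b).
16.1·(11.3 − T_b) = 6.8·(20.5 − T_b)
T_b = (16.1·11.3 − 6.8·20.5) / (16.1 − 6.8) = 42.53 / 9.3 = 4.573 °C ≈ 4.6 °C.

4.6 °C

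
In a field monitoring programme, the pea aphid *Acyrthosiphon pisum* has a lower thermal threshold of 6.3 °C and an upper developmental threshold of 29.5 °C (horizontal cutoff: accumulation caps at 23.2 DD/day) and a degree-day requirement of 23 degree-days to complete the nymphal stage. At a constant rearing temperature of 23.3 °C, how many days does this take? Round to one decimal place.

1.4 days

Daily accumulation = 23.3 − 6.3 = 17.0 DD/day.
Duration = 23 / 17.0 = 1.353 ≈ 1.4 days.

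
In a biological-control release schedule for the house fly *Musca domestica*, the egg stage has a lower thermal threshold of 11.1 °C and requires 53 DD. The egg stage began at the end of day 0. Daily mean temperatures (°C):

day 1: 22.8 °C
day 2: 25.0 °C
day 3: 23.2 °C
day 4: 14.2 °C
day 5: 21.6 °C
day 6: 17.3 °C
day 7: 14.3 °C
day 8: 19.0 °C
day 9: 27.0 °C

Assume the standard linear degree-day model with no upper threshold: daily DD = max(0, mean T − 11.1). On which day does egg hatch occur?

day 6

Daily DD above 11.1 °C: 11.7, 13.9, 12.1, 3.1, 10.5, 6.2, 3.2, 7.9, 15.9.
Cumulative: 11.7, 25.6, 37.7, 40.8, 51.3, 57.5, 60.7, 68.6, 84.5.
The total first reaches 53 DD on day 6.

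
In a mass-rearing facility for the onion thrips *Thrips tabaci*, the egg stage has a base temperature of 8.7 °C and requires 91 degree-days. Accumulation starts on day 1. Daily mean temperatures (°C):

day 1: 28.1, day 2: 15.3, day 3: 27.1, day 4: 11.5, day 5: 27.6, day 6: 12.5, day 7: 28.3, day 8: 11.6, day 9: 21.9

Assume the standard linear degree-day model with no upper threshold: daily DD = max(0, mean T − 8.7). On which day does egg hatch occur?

Daily DD above 8.7 °C: 19.4, 6.6, 18.4, 2.8, 18.9, 3.8, 19.6, 2.9, 13.2.
Cumulative: 19.4, 26.0, 44.4, 47.2, 66.1, 69.9, 89.5, 92.4, 105.6.
The total first reaches 91 DD on day 8.

day 8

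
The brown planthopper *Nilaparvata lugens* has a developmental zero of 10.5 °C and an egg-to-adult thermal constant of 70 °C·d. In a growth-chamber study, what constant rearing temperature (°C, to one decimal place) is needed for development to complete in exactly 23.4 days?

13.5 °C

Required daily accumulation = 70 / 23.4 = 2.991 DD/day.
T = T_base + 2.991 = 10.5 + 2.991 = 13.491 ≈ 13.5 °C.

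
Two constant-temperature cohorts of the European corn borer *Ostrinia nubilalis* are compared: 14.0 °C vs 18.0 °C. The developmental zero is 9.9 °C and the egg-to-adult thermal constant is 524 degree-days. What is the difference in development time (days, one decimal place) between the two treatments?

At 14.0 °C: 524 / (14.0 − 9.9) = 524 / 4.1 = 127.805 d.
At 18.0 °C: 524 / (18.0 − 9.9) = 524 / 8.1 = 64.691 d.
Difference = |127.805 − 64.691| = 63.114 ≈ 63.1 days.

63.1 days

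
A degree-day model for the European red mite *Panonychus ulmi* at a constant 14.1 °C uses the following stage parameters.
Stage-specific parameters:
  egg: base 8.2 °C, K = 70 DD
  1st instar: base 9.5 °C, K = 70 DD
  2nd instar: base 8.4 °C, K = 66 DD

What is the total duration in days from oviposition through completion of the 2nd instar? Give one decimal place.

38.7 days

egg: 70 / (14.1 − 8.2) = 70 / 5.9 = 11.864 d.
1st instar: 70 / (14.1 − 9.5) = 70 / 4.6 = 15.217 d.
2nd instar: 66 / (14.1 − 8.4) = 66 / 5.7 = 11.579 d.
Sum = 38.661 ≈ 38.7 days.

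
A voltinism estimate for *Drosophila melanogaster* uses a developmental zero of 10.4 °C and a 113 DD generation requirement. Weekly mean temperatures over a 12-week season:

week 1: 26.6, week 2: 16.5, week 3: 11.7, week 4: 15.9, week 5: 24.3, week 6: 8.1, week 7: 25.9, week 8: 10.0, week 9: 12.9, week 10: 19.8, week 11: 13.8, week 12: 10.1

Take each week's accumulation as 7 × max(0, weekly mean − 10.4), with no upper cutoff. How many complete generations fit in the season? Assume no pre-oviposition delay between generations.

Weekly DD (7 × max(0, T̄ − 10.4)): 113.4, 42.7, 9.1, 38.5, 97.3, 0.0, 108.5, 0.0, 17.5, 65.8, 23.8, 0.0.
Season total = 516.6 DD.
Complete generations = ⌊516.6 / 113⌋ = 4.

4 generations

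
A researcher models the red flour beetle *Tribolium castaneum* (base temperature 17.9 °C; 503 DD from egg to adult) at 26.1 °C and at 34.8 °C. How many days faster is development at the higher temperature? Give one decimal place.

At 26.1 °C: 503 / (26.1 − 17.9) = 503 / 8.2 = 61.341 d.
At 34.8 °C: 503 / (34.8 − 17.9) = 503 / 16.9 = 29.763 d.
Difference = |61.341 − 29.763| = 31.578 ≈ 31.6 days.

31.6 days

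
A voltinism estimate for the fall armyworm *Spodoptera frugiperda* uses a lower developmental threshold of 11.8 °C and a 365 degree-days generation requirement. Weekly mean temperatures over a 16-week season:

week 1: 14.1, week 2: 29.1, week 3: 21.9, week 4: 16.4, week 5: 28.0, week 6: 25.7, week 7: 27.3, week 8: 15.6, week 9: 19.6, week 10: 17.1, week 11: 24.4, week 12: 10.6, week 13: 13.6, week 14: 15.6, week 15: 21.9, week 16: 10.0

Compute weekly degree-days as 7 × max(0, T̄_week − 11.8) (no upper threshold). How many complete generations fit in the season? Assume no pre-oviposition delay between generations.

2 generations

Weekly DD (7 × max(0, T̄ − 11.8)): 16.1, 121.1, 70.7, 32.2, 113.4, 97.3, 108.5, 26.6, 54.6, 37.1, 88.2, 0.0, 12.6, 26.6, 70.7, 0.0.
Season total = 875.7 DD.
Complete generations = ⌊875.7 / 365⌋ = 2.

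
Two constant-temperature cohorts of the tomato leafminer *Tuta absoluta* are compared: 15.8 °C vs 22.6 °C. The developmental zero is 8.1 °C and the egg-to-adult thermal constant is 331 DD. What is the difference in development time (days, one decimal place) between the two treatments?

At 15.8 °C: 331 / (15.8 − 8.1) = 331 / 7.7 = 42.987 d.
At 22.6 °C: 331 / (22.6 − 8.1) = 331 / 14.5 = 22.828 d.
Difference = |42.987 − 22.828| = 20.159 ≈ 20.2 days.

20.2 days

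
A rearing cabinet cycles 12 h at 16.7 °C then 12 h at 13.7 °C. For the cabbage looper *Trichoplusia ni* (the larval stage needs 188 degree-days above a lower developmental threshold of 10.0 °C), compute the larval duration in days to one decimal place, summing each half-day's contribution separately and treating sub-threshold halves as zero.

36.2 days

Day half: max(0, 16.7 − 10.0) × 0.5 = 6.7 × 0.5 = 3.35 DD.
Night half: max(0, 13.7 − 10.0) × 0.5 = 3.7 × 0.5 = 1.85 DD.
Per 24 h: 5.20 DD/day.
Duration = 188 / 5.20 = 36.154 ≈ 36.2 days.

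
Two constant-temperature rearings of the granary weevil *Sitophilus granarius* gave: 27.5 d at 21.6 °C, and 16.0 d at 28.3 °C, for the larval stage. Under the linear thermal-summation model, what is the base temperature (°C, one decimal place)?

Linear rate model ⇒ the product D·(T − T_b) is constant across temperatures.
27.5·(21.6 − T_b) = 16.0·(28.3 − T_b)
T_b = (27.5·21.6 − 16.0·28.3) / (27.5 − 16.0) = 141.20 / 11.5 = 12.278 °C ≈ 12.3 °C.

12.3 °C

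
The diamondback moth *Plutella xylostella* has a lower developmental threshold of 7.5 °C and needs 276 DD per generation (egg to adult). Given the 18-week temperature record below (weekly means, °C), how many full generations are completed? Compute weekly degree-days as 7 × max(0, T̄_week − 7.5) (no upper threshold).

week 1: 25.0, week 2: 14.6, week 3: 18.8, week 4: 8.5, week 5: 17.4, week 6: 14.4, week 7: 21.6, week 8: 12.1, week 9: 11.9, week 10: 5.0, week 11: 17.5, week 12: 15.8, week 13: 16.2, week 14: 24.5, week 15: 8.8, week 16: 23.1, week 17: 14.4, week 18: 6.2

Weekly DD (7 × max(0, T̄ − 7.5)): 122.5, 49.7, 79.1, 7.0, 69.3, 48.3, 98.7, 32.2, 30.8, 0.0, 70.0, 58.1, 60.9, 119.0, 9.1, 109.2, 48.3, 0.0.
Season total = 1012.2 DD.
Complete generations = ⌊1012.2 / 276⌋ = 3.

3 generations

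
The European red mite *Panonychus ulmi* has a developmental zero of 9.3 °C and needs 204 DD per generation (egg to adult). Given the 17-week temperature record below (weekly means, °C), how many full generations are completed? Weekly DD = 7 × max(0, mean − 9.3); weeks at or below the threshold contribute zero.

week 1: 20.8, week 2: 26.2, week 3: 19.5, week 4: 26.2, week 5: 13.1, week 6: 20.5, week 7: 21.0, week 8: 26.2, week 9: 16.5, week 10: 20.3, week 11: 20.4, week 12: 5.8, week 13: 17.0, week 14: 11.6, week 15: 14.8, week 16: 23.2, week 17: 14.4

5 generations

Weekly DD (7 × max(0, T̄ − 9.3)): 80.5, 118.3, 71.4, 118.3, 26.6, 78.4, 81.9, 118.3, 50.4, 77.0, 77.7, 0.0, 53.9, 16.1, 38.5, 97.3, 35.7.
Season total = 1140.3 DD.
Complete generations = ⌊1140.3 / 204⌋ = 5.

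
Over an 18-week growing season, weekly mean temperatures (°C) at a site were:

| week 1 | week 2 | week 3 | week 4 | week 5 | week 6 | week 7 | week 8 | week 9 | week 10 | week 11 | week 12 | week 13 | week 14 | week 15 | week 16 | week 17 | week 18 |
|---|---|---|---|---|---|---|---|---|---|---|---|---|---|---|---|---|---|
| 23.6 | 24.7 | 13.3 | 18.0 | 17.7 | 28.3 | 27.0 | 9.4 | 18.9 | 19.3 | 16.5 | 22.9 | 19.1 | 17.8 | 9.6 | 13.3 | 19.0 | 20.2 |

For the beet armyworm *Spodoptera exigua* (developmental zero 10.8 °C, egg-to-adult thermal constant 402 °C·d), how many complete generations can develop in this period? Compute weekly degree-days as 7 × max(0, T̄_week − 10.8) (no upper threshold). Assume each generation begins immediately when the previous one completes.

2 generations

Weekly DD (7 × max(0, T̄ − 10.8)): 89.6, 97.3, 17.5, 50.4, 48.3, 122.5, 113.4, 0.0, 56.7, 59.5, 39.9, 84.7, 58.1, 49.0, 0.0, 17.5, 57.4, 65.8.
Season total = 1027.6 DD.
Complete generations = ⌊1027.6 / 402⌋ = 2.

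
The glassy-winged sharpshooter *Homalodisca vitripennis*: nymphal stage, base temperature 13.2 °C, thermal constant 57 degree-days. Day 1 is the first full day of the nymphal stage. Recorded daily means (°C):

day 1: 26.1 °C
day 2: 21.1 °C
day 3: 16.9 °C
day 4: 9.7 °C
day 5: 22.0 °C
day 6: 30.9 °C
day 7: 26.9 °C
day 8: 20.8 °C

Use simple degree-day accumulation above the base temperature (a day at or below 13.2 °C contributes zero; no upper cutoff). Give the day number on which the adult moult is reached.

Daily DD above 13.2 °C: 12.9, 7.9, 3.7, 0.0, 8.8, 17.7, 13.7, 7.6.
Cumulative: 12.9, 20.8, 24.5, 24.5, 33.3, 51.0, 64.7, 72.3.
The total first reaches 57 DD on day 7.

day 7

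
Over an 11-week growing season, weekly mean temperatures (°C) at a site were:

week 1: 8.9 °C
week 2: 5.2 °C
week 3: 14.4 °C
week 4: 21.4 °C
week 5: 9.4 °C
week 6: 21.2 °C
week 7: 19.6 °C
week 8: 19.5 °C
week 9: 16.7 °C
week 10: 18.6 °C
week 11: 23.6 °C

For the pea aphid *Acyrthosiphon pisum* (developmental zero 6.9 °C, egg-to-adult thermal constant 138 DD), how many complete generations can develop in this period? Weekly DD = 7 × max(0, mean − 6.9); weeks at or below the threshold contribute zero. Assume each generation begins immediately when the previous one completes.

5 generations

Weekly DD (7 × max(0, T̄ − 6.9)): 14.0, 0.0, 52.5, 101.5, 17.5, 100.1, 88.9, 88.2, 68.6, 81.9, 116.9.
Season total = 730.1 DD.
Complete generations = ⌊730.1 / 138⌋ = 5.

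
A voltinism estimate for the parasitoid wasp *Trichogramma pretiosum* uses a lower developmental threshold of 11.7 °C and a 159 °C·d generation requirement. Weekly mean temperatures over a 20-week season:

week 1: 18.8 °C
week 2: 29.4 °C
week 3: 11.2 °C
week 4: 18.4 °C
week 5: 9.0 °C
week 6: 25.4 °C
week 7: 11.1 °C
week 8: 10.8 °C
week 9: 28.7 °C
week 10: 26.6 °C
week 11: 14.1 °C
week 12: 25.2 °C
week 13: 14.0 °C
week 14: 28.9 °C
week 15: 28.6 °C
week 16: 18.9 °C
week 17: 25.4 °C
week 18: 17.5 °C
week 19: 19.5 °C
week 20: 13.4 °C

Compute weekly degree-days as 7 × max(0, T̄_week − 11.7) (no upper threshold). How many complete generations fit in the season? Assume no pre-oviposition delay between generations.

Weekly DD (7 × max(0, T̄ − 11.7)): 49.7, 123.9, 0.0, 46.9, 0.0, 95.9, 0.0, 0.0, 119.0, 104.3, 16.8, 94.5, 16.1, 120.4, 118.3, 50.4, 95.9, 40.6, 54.6, 11.9.
Season total = 1159.2 DD.
Complete generations = ⌊1159.2 / 159⌋ = 7.

7 generations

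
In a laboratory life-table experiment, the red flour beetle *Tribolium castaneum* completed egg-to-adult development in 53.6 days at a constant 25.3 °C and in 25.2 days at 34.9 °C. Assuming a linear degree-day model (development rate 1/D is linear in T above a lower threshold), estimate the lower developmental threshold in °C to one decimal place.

Equal thermal constants: D₁(T₁ − T_b) = D₂(T₂ − T_b).
53.6·(25.3 − T_b) = 25.2·(34.9 − T_b)
T_b = (53.6·25.3 − 25.2·34.9) / (53.6 − 25.2) = 476.60 / 28.4 = 16.782 °C ≈ 16.8 °C.

16.8 °C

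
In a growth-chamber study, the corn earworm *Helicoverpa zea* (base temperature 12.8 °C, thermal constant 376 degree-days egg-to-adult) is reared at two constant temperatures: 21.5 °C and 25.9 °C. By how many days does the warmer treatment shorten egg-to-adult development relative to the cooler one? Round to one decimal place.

At 21.5 °C: 376 / (21.5 − 12.8) = 376 / 8.7 = 43.218 d.
At 25.9 °C: 376 / (25.9 − 12.8) = 376 / 13.1 = 28.702 d.
Difference = |43.218 − 28.702| = 14.516 ≈ 14.5 days.

14.5 days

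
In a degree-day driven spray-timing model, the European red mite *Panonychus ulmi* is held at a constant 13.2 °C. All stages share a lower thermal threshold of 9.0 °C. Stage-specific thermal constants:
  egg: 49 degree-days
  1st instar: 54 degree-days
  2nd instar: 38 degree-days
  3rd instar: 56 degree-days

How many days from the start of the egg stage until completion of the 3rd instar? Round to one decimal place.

46.9 days

Daily accumulation at 13.2 °C = 13.2 − 9.0 = 4.2 DD/day.
Total K = 49 + 54 + 38 + 56 = 197 DD.
Total duration = 197 / 4.2 = 46.905 ≈ 46.9 days.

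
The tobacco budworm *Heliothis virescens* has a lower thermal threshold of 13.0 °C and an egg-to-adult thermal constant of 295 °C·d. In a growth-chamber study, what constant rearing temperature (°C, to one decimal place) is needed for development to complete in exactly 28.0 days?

Required daily accumulation = 295 / 28.0 = 10.536 DD/day.
T = T_base + 10.536 = 13.0 + 10.536 = 23.536 ≈ 23.5 °C.

23.5 °C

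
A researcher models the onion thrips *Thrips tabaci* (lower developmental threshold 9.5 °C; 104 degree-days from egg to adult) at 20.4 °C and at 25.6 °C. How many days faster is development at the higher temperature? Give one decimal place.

3.1 days

At 20.4 °C: 104 / (20.4 − 9.5) = 104 / 10.9 = 9.541 d.
At 25.6 °C: 104 / (25.6 − 9.5) = 104 / 16.1 = 6.460 d.
Difference = |9.541 − 6.460| = 3.082 ≈ 3.1 days.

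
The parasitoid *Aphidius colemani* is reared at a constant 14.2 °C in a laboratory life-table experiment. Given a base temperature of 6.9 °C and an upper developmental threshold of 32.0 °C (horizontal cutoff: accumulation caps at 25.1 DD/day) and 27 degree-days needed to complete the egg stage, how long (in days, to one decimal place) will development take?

Daily accumulation = 14.2 − 6.9 = 7.3 DD/day.
Duration = 27 / 7.3 = 3.699 ≈ 3.7 days.

3.7 days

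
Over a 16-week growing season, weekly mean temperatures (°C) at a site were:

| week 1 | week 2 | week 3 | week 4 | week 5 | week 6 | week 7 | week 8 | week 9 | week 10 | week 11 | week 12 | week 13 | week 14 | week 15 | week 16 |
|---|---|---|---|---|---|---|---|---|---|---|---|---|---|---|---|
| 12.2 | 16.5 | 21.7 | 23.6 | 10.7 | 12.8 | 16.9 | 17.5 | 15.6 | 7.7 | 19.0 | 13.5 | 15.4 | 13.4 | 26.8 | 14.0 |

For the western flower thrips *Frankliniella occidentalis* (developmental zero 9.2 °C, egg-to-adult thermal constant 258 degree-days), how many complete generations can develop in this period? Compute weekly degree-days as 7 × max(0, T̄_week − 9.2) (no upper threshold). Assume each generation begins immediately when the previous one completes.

3 generations

Weekly DD (7 × max(0, T̄ − 9.2)): 21.0, 51.1, 87.5, 100.8, 10.5, 25.2, 53.9, 58.1, 44.8, 0.0, 68.6, 30.1, 43.4, 29.4, 123.2, 33.6.
Season total = 781.2 DD.
Complete generations = ⌊781.2 / 258⌋ = 3.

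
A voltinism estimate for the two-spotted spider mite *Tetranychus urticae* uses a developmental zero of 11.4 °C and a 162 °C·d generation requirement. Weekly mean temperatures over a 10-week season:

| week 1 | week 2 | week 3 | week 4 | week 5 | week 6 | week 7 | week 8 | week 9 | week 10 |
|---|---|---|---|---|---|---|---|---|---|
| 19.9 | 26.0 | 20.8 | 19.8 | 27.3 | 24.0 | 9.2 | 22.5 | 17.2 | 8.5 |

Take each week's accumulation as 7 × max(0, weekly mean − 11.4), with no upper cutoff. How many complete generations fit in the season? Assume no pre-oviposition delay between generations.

Weekly DD (7 × max(0, T̄ − 11.4)): 59.5, 102.2, 65.8, 58.8, 111.3, 88.2, 0.0, 77.7, 40.6, 0.0.
Season total = 604.1 DD.
Complete generations = ⌊604.1 / 162⌋ = 3.

3 generations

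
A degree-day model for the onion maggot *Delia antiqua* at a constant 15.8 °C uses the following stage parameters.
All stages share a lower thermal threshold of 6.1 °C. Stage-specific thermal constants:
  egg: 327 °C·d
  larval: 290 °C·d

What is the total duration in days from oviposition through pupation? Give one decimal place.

63.6 days

Daily accumulation at 15.8 °C = 15.8 − 6.1 = 9.7 DD/day.
Total K = 327 + 290 = 617 DD.
Total duration = 617 / 9.7 = 63.608 ≈ 63.6 days.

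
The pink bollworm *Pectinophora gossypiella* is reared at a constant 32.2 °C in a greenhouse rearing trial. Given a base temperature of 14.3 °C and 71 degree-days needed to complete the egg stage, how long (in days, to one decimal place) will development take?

Daily accumulation = 32.2 − 14.3 = 17.9 DD/day.
Duration = 71 / 17.9 = 3.966 ≈ 4.0 days.

4.0 days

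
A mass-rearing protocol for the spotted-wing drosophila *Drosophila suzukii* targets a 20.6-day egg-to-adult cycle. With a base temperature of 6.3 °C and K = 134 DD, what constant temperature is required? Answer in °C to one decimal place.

12.8 °C

Required daily accumulation = 134 / 20.6 = 6.505 DD/day.
T = T_base + 6.505 = 6.3 + 6.505 = 12.805 ≈ 12.8 °C.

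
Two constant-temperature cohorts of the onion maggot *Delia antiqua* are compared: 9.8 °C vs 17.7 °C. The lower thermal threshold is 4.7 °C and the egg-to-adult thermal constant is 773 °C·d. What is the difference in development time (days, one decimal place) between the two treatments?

At 9.8 °C: 773 / (9.8 − 4.7) = 773 / 5.1 = 151.569 d.
At 17.7 °C: 773 / (17.7 − 4.7) = 773 / 13.0 = 59.462 d.
Difference = |151.569 − 59.462| = 92.107 ≈ 92.1 days.

92.1 days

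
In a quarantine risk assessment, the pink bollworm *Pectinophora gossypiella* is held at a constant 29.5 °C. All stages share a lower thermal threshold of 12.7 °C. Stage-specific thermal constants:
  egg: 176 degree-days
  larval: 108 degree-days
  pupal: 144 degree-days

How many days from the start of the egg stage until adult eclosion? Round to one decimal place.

25.5 days

Daily accumulation at 29.5 °C = 29.5 − 12.7 = 16.8 DD/day.
Total K = 176 + 108 + 144 = 428 DD.
Total duration = 428 / 16.8 = 25.476 ≈ 25.5 days.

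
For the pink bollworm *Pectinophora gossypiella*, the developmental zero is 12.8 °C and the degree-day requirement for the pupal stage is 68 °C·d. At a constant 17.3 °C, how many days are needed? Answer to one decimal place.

15.1 days

Daily accumulation = 17.3 − 12.8 = 4.5 DD/day.
Duration = 68 / 4.5 = 15.111 ≈ 15.1 days.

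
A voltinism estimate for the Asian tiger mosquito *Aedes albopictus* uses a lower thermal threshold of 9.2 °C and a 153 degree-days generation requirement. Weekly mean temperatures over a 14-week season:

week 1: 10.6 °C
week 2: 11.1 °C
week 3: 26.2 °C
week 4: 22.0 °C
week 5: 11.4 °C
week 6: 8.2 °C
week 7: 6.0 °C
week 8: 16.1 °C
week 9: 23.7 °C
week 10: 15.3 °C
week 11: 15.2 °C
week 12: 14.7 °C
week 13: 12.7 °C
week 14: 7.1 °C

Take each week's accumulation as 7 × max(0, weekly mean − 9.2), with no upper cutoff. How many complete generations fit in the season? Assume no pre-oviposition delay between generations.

3 generations

Weekly DD (7 × max(0, T̄ − 9.2)): 9.8, 13.3, 119.0, 89.6, 15.4, 0.0, 0.0, 48.3, 101.5, 42.7, 42.0, 38.5, 24.5, 0.0.
Season total = 544.6 DD.
Complete generations = ⌊544.6 / 153⌋ = 3.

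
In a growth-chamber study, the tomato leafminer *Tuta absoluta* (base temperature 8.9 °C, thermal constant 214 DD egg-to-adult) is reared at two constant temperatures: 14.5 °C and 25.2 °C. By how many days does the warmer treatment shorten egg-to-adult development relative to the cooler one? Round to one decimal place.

At 14.5 °C: 214 / (14.5 − 8.9) = 214 / 5.6 = 38.214 d.
At 25.2 °C: 214 / (25.2 − 8.9) = 214 / 16.3 = 13.129 d.
Difference = |38.214 − 13.129| = 25.085 ≈ 25.1 days.

25.1 days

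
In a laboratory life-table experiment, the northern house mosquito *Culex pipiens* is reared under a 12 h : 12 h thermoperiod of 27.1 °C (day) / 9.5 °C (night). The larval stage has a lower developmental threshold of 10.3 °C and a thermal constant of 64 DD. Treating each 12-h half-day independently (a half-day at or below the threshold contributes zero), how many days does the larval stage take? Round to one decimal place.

Day half: max(0, 27.1 − 10.3) × 0.5 = 16.8 × 0.5 = 8.40 DD.
Night half: max(0, 9.5 − 10.3) × 0.5 = 0.0 × 0.5 = 0.00 DD.
Per 24 h: 8.40 DD/day.
Duration = 64 / 8.40 = 7.619 ≈ 7.6 days.

7.6 days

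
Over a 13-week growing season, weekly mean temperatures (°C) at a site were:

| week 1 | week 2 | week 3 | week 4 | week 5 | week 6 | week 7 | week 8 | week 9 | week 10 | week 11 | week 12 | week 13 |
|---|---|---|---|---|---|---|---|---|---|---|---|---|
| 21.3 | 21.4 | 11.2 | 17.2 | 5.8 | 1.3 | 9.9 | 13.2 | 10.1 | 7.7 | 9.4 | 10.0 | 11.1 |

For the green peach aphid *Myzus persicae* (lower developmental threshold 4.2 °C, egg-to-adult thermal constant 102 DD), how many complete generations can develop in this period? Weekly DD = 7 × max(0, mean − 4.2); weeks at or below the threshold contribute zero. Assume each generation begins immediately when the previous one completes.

Weekly DD (7 × max(0, T̄ − 4.2)): 119.7, 120.4, 49.0, 91.0, 11.2, 0.0, 39.9, 63.0, 41.3, 24.5, 36.4, 40.6, 48.3.
Season total = 685.3 DD.
Complete generations = ⌊685.3 / 102⌋ = 6.

6 generations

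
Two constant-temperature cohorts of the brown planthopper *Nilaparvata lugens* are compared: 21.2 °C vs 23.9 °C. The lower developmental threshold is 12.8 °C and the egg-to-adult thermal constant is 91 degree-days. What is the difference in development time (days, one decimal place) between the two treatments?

2.6 days

At 21.2 °C: 91 / (21.2 − 12.8) = 91 / 8.4 = 10.833 d.
At 23.9 °C: 91 / (23.9 − 12.8) = 91 / 11.1 = 8.198 d.
Difference = |10.833 − 8.198| = 2.635 ≈ 2.6 days.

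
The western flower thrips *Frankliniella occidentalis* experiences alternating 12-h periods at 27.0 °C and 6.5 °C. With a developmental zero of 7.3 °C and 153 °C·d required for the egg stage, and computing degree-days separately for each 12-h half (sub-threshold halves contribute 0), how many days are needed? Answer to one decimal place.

Day half: max(0, 27.0 − 7.3) × 0.5 = 19.7 × 0.5 = 9.85 DD.
Night half: max(0, 6.5 − 7.3) × 0.5 = 0.0 × 0.5 = 0.00 DD.
Per 24 h: 9.85 DD/day.
Duration = 153 / 9.85 = 15.533 ≈ 15.5 days.

15.5 days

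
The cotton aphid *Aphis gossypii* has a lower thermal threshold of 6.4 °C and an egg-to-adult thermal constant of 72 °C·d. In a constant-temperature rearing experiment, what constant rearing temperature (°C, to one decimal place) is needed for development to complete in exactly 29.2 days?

Required daily accumulation = 72 / 29.2 = 2.466 DD/day.
T = T_base + 2.466 = 6.4 + 2.466 = 8.866 ≈ 8.9 °C.

8.9 °C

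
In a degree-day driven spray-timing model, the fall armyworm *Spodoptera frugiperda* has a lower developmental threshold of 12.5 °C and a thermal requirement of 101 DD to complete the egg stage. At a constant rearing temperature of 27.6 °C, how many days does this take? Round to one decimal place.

Daily accumulation = 27.6 − 12.5 = 15.1 DD/day.
Duration = 101 / 15.1 = 6.689 ≈ 6.7 days.

6.7 days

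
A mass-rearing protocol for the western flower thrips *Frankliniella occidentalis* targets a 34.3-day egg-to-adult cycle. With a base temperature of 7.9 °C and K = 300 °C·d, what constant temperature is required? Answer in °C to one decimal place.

16.6 °C

Required daily accumulation = 300 / 34.3 = 8.746 DD/day.
T = T_base + 8.746 = 7.9 + 8.746 = 16.646 ≈ 16.6 °C.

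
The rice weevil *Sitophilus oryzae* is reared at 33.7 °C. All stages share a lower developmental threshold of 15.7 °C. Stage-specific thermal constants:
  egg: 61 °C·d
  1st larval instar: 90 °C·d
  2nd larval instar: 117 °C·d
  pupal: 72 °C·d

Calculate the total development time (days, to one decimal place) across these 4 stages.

Daily accumulation at 33.7 °C = 33.7 − 15.7 = 18.0 DD/day.
Total K = 61 + 90 + 117 + 72 = 340 DD.
Total duration = 340 / 18.0 = 18.889 ≈ 18.9 days.

18.9 days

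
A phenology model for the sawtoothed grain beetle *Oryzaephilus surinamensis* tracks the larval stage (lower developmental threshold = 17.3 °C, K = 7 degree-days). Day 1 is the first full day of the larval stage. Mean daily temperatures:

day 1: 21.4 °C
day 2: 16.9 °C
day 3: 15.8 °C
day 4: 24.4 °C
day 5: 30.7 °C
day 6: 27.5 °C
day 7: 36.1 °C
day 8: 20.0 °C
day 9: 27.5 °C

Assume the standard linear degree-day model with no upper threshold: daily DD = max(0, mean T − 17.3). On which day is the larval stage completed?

day 4

Daily DD above 17.3 °C: 4.1, 0.0, 0.0, 7.1, 13.4, 10.2, 18.8, 2.7, 10.2.
Cumulative: 4.1, 4.1, 4.1, 11.2, 24.6, 34.8, 53.6, 56.3, 66.5.
The total first reaches 7 DD on day 4.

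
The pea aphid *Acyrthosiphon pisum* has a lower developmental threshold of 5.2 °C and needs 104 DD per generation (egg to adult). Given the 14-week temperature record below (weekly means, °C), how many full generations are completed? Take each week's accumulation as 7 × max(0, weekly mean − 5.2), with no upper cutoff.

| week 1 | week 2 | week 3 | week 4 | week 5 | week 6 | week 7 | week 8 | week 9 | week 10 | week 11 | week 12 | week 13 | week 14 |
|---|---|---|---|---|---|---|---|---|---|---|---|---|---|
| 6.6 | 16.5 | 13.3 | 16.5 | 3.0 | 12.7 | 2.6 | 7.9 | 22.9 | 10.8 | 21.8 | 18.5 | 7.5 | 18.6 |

7 generations

Weekly DD (7 × max(0, T̄ − 5.2)): 9.8, 79.1, 56.7, 79.1, 0.0, 52.5, 0.0, 18.9, 123.9, 39.2, 116.2, 93.1, 16.1, 93.8.
Season total = 778.4 DD.
Complete generations = ⌊778.4 / 104⌋ = 7.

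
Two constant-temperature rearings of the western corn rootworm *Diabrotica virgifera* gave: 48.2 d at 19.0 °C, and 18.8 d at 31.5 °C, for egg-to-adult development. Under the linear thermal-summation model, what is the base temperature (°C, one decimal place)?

Equal thermal constants: D₁(T₁ − T_b) = D₂(T₂ − T_b).
48.2·(19.0 − T_b) = 18.8·(31.5 − T_b)
T_b = (48.2·19.0 − 18.8·31.5) / (48.2 − 18.8) = 323.60 / 29.4 = 11.007 °C ≈ 11.0 °C.

11.0 °C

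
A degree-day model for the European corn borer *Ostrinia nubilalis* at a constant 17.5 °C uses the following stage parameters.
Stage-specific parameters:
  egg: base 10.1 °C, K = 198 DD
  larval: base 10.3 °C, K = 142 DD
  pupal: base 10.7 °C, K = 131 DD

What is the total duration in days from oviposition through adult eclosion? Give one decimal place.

egg: 198 / (17.5 − 10.1) = 198 / 7.4 = 26.757 d.
larval: 142 / (17.5 − 10.3) = 142 / 7.2 = 19.722 d.
pupal: 131 / (17.5 − 10.7) = 131 / 6.8 = 19.265 d.
Sum = 65.744 ≈ 65.7 days.

65.7 days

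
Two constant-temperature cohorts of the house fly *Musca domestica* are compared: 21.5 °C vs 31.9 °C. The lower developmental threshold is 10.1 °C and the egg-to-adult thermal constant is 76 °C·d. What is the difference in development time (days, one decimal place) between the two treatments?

At 21.5 °C: 76 / (21.5 − 10.1) = 76 / 11.4 = 6.667 d.
At 31.9 °C: 76 / (31.9 − 10.1) = 76 / 21.8 = 3.486 d.
Difference = |6.667 − 3.486| = 3.180 ≈ 3.2 days.

3.2 days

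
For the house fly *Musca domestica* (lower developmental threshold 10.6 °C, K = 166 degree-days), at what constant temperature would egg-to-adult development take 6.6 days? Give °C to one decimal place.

Required daily accumulation = 166 / 6.6 = 25.152 DD/day.
T = T_base + 25.152 = 10.6 + 25.152 = 35.752 ≈ 35.8 °C.

35.8 °C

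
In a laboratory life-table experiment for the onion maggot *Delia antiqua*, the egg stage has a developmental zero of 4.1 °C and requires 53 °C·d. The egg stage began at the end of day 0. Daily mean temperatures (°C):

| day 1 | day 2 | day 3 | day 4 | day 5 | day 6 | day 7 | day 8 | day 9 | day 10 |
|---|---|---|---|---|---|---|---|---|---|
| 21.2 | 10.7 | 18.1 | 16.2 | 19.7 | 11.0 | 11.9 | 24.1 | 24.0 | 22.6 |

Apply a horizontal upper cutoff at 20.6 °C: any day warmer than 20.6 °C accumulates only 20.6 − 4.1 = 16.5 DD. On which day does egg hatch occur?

Daily DD above 4.1 °C (capped at 16.5): 16.5, 6.6, 14.0, 12.1, 15.6, 6.9, 7.8, 16.5, 16.5, 16.5.
Cumulative: 16.5, 23.1, 37.1, 49.2, 64.8, 71.7, 79.5, 96.0, 112.5, 129.0.
The total first reaches 53 DD on day 5.

day 5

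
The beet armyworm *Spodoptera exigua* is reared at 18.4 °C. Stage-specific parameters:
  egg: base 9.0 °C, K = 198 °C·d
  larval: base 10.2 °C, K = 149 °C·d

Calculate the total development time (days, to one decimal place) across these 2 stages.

egg: 198 / (18.4 − 9.0) = 198 / 9.4 = 21.064 d.
larval: 149 / (18.4 − 10.2) = 149 / 8.2 = 18.171 d.
Sum = 39.235 ≈ 39.2 days.

39.2 days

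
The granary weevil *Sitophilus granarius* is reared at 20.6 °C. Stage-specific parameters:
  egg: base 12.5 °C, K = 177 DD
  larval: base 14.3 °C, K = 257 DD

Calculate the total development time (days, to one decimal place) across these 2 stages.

egg: 177 / (20.6 − 12.5) = 177 / 8.1 = 21.852 d.
larval: 257 / (20.6 − 14.3) = 257 / 6.3 = 40.794 d.
Sum = 62.646 ≈ 62.6 days.

62.6 days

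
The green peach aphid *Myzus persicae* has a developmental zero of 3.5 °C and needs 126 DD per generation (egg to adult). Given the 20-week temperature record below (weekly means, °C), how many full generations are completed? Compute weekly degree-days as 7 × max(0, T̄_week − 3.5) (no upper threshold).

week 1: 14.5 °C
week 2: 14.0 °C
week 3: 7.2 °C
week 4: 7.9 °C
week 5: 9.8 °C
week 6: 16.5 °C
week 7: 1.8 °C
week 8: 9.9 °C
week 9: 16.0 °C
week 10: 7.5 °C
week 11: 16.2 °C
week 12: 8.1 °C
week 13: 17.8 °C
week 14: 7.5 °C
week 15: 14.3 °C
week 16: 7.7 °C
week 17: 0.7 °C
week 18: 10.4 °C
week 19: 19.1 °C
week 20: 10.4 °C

Weekly DD (7 × max(0, T̄ − 3.5)): 77.0, 73.5, 25.9, 30.8, 44.1, 91.0, 0.0, 44.8, 87.5, 28.0, 88.9, 32.2, 100.1, 28.0, 75.6, 29.4, 0.0, 48.3, 109.2, 48.3.
Season total = 1062.6 DD.
Complete generations = ⌊1062.6 / 126⌋ = 8.

8 generations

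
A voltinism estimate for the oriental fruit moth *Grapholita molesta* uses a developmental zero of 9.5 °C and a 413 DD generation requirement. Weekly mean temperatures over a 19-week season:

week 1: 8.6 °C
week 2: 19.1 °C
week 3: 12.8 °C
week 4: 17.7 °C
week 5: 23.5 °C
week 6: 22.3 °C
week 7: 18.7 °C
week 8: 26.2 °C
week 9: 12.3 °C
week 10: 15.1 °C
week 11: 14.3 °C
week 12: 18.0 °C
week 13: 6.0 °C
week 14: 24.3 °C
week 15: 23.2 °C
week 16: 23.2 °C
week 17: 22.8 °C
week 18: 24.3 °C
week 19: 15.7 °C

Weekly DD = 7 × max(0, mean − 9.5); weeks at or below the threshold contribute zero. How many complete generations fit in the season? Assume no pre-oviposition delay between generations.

Weekly DD (7 × max(0, T̄ − 9.5)): 0.0, 67.2, 23.1, 57.4, 98.0, 89.6, 64.4, 116.9, 19.6, 39.2, 33.6, 59.5, 0.0, 103.6, 95.9, 95.9, 93.1, 103.6, 43.4.
Season total = 1204.0 DD.
Complete generations = ⌊1204.0 / 413⌋ = 2.

2 generations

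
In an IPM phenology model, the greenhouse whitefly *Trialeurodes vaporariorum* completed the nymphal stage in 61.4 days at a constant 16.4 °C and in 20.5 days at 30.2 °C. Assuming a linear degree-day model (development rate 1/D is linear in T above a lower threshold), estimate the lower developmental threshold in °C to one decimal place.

Under the model K = D·(T − T_b), so D₁·(T₁ − T_b) = D₂·(T₂ − T_b).
61.4·(16.4 − T_b) = 20.5·(30.2 − T_b)
T_b = (61.4·16.4 − 20.5·30.2) / (61.4 − 20.5) = 387.86 / 40.9 = 9.483 °C ≈ 9.5 °C.

9.5 °C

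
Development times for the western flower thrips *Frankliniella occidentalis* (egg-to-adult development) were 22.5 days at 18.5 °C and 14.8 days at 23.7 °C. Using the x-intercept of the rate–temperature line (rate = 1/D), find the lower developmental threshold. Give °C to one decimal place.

Linear rate model ⇒ the product D·(T − T_b) is constant across temperatures.
22.5·(18.5 − T_b) = 14.8·(23.7 − T_b)
T_b = (22.5·18.5 − 14.8·23.7) / (22.5 − 14.8) = 65.49 / 7.7 = 8.505 °C ≈ 8.5 °C.

8.5 °C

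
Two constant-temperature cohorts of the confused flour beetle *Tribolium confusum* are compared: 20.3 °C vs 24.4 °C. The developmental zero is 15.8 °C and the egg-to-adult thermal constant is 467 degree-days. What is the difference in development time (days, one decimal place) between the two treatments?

49.5 days

At 20.3 °C: 467 / (20.3 − 15.8) = 467 / 4.5 = 103.778 d.
At 24.4 °C: 467 / (24.4 − 15.8) = 467 / 8.6 = 54.302 d.
Difference = |103.778 − 54.302| = 49.475 ≈ 49.5 days.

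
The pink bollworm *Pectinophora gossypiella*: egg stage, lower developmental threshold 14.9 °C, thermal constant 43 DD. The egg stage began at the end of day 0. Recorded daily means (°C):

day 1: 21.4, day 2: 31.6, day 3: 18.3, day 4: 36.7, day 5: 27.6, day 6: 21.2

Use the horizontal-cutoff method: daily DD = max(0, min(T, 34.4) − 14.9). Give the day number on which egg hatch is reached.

Daily DD above 14.9 °C (capped at 19.5): 6.5, 16.7, 3.4, 19.5, 12.7, 6.3.
Cumulative: 6.5, 23.2, 26.6, 46.1, 58.8, 65.1.
The total first reaches 43 DD on day 4.

day 4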